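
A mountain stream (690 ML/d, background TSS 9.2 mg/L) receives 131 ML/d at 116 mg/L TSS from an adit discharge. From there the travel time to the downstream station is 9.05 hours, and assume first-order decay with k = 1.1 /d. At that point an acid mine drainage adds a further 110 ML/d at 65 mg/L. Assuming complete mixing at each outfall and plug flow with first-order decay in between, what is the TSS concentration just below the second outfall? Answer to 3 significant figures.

Mixed concentration C = ΣQC/ΣQ = (690.0·9.200 + 131.0·116.0) / 821.0 = 21540/821.0 = 26.24 mg/L; combined flow 821.0 ML/d.
Applying C = C₀e^(−kt): 26.24 × 0.6605 = 17.33 mg/L.
At the second outfall, C = (821.0·17.33 + 110.0·65.00) / (821.0 + 110.0) = 22.96 mg/L.

23.0 mg/L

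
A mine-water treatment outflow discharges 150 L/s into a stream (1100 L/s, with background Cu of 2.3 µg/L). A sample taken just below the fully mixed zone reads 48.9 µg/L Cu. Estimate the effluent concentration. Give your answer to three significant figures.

Mass balance: 1100·2.300 + 150.0·Cₑ = 1250·48.90
→ Cₑ = (1250·48.90 − 1100·2.300) / 150.0 = 390.6 µg/L.

391 µg/L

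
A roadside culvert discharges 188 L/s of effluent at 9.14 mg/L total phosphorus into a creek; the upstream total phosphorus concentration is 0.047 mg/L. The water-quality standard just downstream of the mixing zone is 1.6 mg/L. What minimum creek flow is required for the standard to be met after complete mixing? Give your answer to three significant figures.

913 L/s

Set C_mix = 1.6: (Q·0.04700 + 188.0·9.140) / (Q + 188.0) = 1.6
→ Q = 188.0·(9.140 − 1.6)/(1.6 − 0.04700) = 912.8 L/s.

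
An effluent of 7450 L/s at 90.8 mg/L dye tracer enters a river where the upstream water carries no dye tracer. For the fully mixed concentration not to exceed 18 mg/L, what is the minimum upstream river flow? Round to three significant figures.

Set C_mix = 18: (Q·0 + 7450·90.80) / (Q + 7450) = 18
→ Q = 7450·(90.80 − 18)/(18 − 0) = 30130 L/s.

30100 L/s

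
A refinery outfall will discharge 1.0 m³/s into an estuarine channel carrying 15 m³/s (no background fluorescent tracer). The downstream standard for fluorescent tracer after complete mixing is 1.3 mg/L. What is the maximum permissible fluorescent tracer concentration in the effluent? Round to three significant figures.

At the limit, (Qr·Cr + Qe·Cₑ)/(Qr + Qe) = 1.3:
Cₑ = (16.00·1.3 − 15.00·0) / 1.000 = 20.80 mg/L.

20.8 mg/L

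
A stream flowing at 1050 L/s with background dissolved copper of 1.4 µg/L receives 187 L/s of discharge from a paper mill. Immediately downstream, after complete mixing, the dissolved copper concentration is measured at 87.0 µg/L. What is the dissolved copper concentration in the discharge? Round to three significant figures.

Mass balance: 1050·1.400 + 187.0·Cₑ = 1237·87.00
→ Cₑ = (1237·87.00 − 1050·1.400) / 187.0 = 567.6 µg/L.

568 µg/L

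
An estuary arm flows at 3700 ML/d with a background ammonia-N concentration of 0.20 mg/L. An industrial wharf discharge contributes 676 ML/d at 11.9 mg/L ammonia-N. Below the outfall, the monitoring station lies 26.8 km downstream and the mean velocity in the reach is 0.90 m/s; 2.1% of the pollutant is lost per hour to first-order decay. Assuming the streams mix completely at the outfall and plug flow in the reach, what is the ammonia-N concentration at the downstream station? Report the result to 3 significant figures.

1.68 mg/L

After mixing, C = (3700·0.2000 + 676.0·11.90) / 4376 = 8784/4376 = 2.007 mg/L.
Travel time t = 26.8·1000 / 0.90 = 29780 s = 8.272 h.
2.1%/h lost → k = −ln(1 − 0.021) = 0.02122 h⁻¹.
After decay, C = 2.007 × e^(−kt) = 2.007 × 0.8390 = 1.684 mg/L.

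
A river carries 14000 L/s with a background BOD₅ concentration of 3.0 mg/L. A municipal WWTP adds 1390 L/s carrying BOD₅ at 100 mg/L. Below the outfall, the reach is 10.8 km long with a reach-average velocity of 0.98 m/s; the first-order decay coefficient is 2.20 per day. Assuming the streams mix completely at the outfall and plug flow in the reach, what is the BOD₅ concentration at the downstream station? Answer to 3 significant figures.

8.88 mg/L

Mass balance: C = (14000·3.000 + 1390·100.0) / 15390 = 181000/15390 = 11.76 mg/L.
Travel time t = 10.8·1000 / 0.98 = 11020 s = 3.061 h.
After decay, C = 11.76 × e^(−kt) = 11.76 × 0.7553 = 8.883 mg/L.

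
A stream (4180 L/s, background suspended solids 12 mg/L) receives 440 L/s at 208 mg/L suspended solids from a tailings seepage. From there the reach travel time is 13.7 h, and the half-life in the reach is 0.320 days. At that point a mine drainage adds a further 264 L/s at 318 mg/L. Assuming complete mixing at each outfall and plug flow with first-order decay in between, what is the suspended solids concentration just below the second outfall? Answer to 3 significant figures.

Conservation of mass: C = (4180·12.00 + 440.0·208.0) / 4620 = 141700/4620 = 30.67 mg/L; combined flow 4620 L/s.
Half-life 0.320 d → k = ln 2 / 0.320 = 2.166 d⁻¹.
After decay, C = 30.67 × e^(−kt) = 30.67 × 0.2904 = 8.906 mg/L.
Second outfall: C = (4620·8.906 + 264.0·318.0)/4884 = 25.61 mg/L.

25.6 mg/L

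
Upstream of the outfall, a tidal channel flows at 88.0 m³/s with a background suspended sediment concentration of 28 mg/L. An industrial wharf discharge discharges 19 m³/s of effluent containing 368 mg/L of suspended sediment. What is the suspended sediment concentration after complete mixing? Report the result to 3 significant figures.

Conservation of mass: C = (88.00·28.00 + 19.00·368.0) / 107.0 = 9456/107.0 = 88.37 mg/L.

88.4 mg/L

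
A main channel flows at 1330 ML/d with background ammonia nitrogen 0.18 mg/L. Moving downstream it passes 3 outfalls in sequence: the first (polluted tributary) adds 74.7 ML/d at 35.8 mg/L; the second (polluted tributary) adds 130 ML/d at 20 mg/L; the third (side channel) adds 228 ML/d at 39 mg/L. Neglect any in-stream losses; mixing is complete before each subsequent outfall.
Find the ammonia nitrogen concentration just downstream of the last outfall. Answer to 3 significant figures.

After outfall 1: Q = 1330 + 74.70 = 1405 ML/d; C = (1330·0.1800 + 74.70·35.80)/1405 = 2.074 mg/L.
After outfall 2: Q = 1405 + 130.0 = 1535 ML/d; C = (1405·2.074 + 130.0·20.00)/1535 = 3.593 mg/L.
After outfall 3: Q = 1535 + 228.0 = 1763 ML/d; C = (1535·3.593 + 228.0·39.00)/1763 = 8.172 mg/L.

8.17 mg/L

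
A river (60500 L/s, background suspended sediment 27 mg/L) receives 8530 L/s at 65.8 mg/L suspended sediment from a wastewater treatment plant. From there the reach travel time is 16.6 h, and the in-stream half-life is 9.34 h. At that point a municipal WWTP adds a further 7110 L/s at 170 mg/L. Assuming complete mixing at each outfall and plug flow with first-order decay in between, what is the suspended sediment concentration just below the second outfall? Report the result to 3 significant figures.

24.3 mg/L

After mixing, C = (60500·27.00 + 8530·65.80) / 69030 = 2195000/69030 = 31.79 mg/L; combined flow 69030 L/s.
Half-life 9.34 h → k = ln 2 / 9.34 = 0.07421 h⁻¹ = 1.781 d⁻¹.
After decay, C = 31.79 × e^(−kt) = 31.79 × 0.2917 = 9.275 mg/L.
At the second outfall, C = (69030·9.275 + 7110·170.0) / (69030 + 7110) = 24.28 mg/L.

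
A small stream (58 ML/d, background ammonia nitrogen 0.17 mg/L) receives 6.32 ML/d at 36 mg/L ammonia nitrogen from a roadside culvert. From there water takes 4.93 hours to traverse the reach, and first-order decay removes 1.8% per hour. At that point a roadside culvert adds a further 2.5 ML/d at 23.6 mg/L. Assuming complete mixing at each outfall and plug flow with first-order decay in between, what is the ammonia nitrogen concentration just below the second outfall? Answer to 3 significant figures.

4.13 mg/L

Conservation of mass: C = (58.00·0.1700 + 6.320·36.00) / 64.32 = 237.4/64.32 = 3.691 mg/L; combined flow 64.32 ML/d.
1.8%/h lost → k = −ln(1 − 0.018) = 0.01816 h⁻¹.
After decay, C = 3.691 × e^(−kt) = 3.691 × 0.9143 = 3.374 mg/L.
At the second outfall, C = (64.32·3.374 + 2.500·23.60) / (64.32 + 2.500) = 4.131 mg/L.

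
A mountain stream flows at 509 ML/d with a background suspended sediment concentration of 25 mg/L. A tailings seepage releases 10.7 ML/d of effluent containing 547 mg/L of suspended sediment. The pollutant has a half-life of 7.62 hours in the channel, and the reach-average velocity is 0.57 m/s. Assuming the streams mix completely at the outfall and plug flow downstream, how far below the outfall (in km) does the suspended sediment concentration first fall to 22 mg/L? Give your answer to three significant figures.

After mixing, C = (509.0·25.00 + 10.70·547.0) / 519.7 = 18580/519.7 = 35.75 mg/L.
Half-life 7.62 h → k = ln 2 / 7.62 = 0.09096 h⁻¹ = 2.183 d⁻¹.
Set 35.75·exp(−k·t) = 22 → t = ln(35.75/22)/k = 19210 s = 5.337 h.
Distance = v·t = 0.57·19210 = 10950 m = 10.95 km.

11.0 km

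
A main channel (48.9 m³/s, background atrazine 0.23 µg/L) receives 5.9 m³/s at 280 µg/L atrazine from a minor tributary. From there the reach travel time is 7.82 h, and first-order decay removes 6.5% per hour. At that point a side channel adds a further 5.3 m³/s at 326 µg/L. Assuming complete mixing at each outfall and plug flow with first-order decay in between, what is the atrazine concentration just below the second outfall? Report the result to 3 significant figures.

45.1 µg/L

Mass balance: C = (48.90·0.2300 + 5.900·280.0) / 54.80 = 1663/54.80 = 30.35 µg/L; combined flow 54.80 m³/s.
6.5%/h lost → k = −ln(1 − 0.065) = 0.06721 h⁻¹.
Applying C = C₀e^(−kt): 30.35 × 0.5912 = 17.94 µg/L.
Second outfall: C = (54.80·17.94 + 5.300·326.0)/60.10 = 45.11 µg/L.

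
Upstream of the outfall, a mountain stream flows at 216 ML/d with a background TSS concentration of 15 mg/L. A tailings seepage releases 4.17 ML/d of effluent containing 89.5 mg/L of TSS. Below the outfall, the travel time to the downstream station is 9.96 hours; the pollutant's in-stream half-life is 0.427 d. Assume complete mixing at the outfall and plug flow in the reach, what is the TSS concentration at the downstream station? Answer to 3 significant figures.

Mass balance: C = (216.0·15.00 + 4.170·89.50) / 220.2 = 3613/220.2 = 16.41 mg/L.
Half-life 0.427 d → k = ln 2 / 0.427 = 1.623 d⁻¹.
After decay, C = 16.41 × e^(−kt) = 16.41 × 0.5098 = 8.367 mg/L.

8.37 mg/L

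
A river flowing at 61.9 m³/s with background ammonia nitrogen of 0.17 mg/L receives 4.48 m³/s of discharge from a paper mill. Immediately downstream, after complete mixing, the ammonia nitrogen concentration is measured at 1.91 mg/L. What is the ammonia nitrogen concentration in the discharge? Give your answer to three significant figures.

Mass balance: 61.90·0.1700 + 4.480·Cₑ = 66.38·1.910
→ Cₑ = (66.38·1.910 − 61.90·0.1700) / 4.480 = 25.95 mg/L.

26.0 mg/L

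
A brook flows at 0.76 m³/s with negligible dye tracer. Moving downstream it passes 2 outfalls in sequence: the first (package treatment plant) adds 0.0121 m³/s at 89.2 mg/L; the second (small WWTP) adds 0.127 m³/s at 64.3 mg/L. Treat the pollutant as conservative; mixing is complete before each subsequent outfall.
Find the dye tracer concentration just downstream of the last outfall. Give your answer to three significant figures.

10.3 mg/L

Below outfall 1: Q → 0.7721 m³/s, C = (0.7600·0 + 0.01210·89.20)/0.7721 = 1.398 mg/L.
Below outfall 2: Q → 0.8991 m³/s, C = (0.7721·1.398 + 0.1270·64.30)/0.8991 = 10.28 mg/L.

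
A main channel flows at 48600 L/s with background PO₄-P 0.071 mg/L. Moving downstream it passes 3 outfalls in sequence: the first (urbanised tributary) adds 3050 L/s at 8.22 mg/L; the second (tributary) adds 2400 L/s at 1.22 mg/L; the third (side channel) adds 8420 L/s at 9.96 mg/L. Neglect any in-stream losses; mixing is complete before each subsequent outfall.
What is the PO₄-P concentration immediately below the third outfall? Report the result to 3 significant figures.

Below outfall 1: Q → 51650 L/s, C = (48600·0.07100 + 3050·8.220)/51650 = 0.5522 mg/L.
Below outfall 2: Q → 54050 L/s, C = (51650·0.5522 + 2400·1.220)/54050 = 0.5819 mg/L.
Below outfall 3: Q → 62470 L/s, C = (54050·0.5819 + 8420·9.960)/62470 = 1.846 mg/L.

1.85 mg/L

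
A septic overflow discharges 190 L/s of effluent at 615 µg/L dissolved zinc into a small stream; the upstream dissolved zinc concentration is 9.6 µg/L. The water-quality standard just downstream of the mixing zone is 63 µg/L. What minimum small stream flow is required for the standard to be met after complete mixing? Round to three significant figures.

Set C_mix = 63: (Q·9.600 + 190.0·615.0) / (Q + 190.0) = 63
→ Q = 190.0·(615.0 − 63)/(63 − 9.600) = 1964 L/s.

1960 L/s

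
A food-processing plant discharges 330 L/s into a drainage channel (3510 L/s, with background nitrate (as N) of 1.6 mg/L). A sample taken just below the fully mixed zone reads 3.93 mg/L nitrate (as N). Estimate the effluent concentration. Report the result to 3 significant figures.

28.7 mg/L

Mass balance: 3510·1.600 + 330.0·Cₑ = 3840·3.930
→ Cₑ = (3840·3.930 − 3510·1.600) / 330.0 = 28.71 mg/L.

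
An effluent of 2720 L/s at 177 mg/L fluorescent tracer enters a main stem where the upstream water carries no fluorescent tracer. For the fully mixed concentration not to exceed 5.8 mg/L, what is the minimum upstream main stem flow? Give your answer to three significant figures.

80300 L/s

Set C_mix = 5.8: (Q·0 + 2720·177.0) / (Q + 2720) = 5.8
→ Q = 2720·(177.0 − 5.8)/(5.8 − 0) = 80290 L/s.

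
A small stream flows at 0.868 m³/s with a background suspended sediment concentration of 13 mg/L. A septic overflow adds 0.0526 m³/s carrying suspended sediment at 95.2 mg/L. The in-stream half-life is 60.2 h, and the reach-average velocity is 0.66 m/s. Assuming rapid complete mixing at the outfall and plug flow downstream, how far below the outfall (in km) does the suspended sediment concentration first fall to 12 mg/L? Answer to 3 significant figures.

80.2 km

After mixing, C = (0.8680·13.00 + 0.05260·95.20) / 0.9206 = 16.29/0.9206 = 17.70 mg/L.
Half-life 60.2 h → k = ln 2 / 60.2 = 0.01151 h⁻¹ = 0.2763 d⁻¹.
Set 17.70·exp(−k·t) = 12 → t = ln(17.70/12)/k = 121500 s = 33.74 h.
Distance = v·t = 0.66·121500 = 80160 m = 80.16 km.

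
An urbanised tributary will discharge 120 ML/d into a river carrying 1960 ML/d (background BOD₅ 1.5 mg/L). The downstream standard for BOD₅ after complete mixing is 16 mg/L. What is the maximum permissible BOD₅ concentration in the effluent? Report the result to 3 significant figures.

253 mg/L

At the limit, (Qr·Cr + Qe·Cₑ)/(Qr + Qe) = 16:
Cₑ = (2080·16 − 1960·1.500) / 120.0 = 252.8 mg/L.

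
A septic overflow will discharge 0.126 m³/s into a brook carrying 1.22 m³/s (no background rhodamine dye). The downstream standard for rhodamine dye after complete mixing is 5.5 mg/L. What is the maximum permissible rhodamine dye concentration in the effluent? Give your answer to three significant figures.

At the limit, (Qr·Cr + Qe·Cₑ)/(Qr + Qe) = 5.5:
Cₑ = (1.346·5.5 − 1.220·0) / 0.1260 = 58.75 mg/L.

58.8 mg/L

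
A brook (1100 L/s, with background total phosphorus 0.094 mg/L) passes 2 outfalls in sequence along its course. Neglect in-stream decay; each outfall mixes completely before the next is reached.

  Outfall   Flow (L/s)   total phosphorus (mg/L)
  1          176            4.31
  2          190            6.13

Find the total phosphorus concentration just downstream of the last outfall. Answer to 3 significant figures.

Below outfall 1: Q → 1276 L/s, C = (1100·0.09400 + 176.0·4.310)/1276 = 0.6755 mg/L.
Below outfall 2: Q → 1466 L/s, C = (1276·0.6755 + 190.0·6.130)/1466 = 1.382 mg/L.

1.38 mg/L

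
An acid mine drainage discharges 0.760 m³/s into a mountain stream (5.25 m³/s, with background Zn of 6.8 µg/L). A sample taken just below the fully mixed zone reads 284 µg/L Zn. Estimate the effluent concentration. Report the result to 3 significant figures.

2200 µg/L

Mass balance: 5.250·6.800 + 0.7600·Cₑ = 6.010·284.0
→ Cₑ = (6.010·284.0 − 5.250·6.800) / 0.7600 = 2199 µg/L.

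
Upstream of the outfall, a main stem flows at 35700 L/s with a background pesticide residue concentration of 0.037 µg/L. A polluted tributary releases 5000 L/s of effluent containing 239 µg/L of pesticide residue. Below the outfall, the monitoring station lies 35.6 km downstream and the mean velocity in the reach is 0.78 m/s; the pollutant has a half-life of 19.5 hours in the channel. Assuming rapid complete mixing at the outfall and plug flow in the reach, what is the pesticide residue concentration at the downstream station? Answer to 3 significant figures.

18.7 µg/L

Flow-weighted average: C = (35700·0.03700 + 5000·239.0) / 40700 = 1196000/40700 = 29.39 µg/L.
Travel time t = 35.6·1000 / 0.78 = 45640 s = 12.68 h.
Half-life 19.5 h → k = ln 2 / 19.5 = 0.03555 h⁻¹ = 0.8531 d⁻¹.
First-order decay: C = 29.39·exp(−k·t) = 29.39·0.6372 = 18.73 µg/L.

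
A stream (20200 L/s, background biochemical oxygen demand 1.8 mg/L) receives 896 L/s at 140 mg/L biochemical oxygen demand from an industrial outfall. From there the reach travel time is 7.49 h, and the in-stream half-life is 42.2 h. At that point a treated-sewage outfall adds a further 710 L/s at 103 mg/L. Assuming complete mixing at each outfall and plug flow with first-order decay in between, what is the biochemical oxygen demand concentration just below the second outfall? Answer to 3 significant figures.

Flow-weighted average: C = (20200·1.800 + 896.0·140.0) / 21100 = 161800/21100 = 7.670 mg/L; combined flow 21100 L/s.
Half-life 42.2 h → k = ln 2 / 42.2 = 0.01643 h⁻¹ = 0.3942 d⁻¹.
After decay, C = 7.670 × e^(−kt) = 7.670 × 0.8842 = 6.782 mg/L.
At the second outfall, C = (21100·6.782 + 710.0·103.0) / (21100 + 710.0) = 9.915 mg/L.

9.91 mg/L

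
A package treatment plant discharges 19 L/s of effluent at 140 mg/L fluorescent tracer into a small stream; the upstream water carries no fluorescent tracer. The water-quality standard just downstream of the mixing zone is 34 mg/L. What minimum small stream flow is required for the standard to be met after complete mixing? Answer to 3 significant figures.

Set C_mix = 34: (Q·0 + 19.00·140.0) / (Q + 19.00) = 34
→ Q = 19.00·(140.0 − 34)/(34 − 0) = 59.24 L/s.

59.2 L/s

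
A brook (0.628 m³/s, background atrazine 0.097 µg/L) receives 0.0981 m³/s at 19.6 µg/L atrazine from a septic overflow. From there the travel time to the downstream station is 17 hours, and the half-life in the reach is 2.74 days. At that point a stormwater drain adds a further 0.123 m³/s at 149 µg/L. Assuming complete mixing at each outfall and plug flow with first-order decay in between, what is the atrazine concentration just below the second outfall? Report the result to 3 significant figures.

23.5 µg/L

Mass balance: C = (0.6280·0.09700 + 0.09810·19.60) / 0.7261 = 1.984/0.7261 = 2.732 µg/L; combined flow 0.7261 m³/s.
Half-life 2.74 d → k = ln 2 / 2.74 = 0.2530 d⁻¹.
Applying C = C₀e^(−kt): 2.732 × 0.8359 = 2.284 µg/L.
Second outfall: C = (0.7261·2.284 + 0.1230·149.0)/0.8491 = 23.54 µg/L.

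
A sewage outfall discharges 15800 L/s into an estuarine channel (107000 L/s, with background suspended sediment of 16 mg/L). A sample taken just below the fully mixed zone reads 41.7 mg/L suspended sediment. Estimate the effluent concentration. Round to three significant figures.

Mass balance: 107000·16.00 + 15800·Cₑ = 122800·41.70
→ Cₑ = (122800·41.70 − 107000·16.00) / 15800 = 215.7 mg/L.

216 mg/L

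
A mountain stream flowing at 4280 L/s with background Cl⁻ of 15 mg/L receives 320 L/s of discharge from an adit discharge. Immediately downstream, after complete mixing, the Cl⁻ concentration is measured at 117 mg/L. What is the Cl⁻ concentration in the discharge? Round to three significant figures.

1480 mg/L

Mass balance: 4280·15.00 + 320.0·Cₑ = 4600·117.0
→ Cₑ = (4600·117.0 − 4280·15.00) / 320.0 = 1481 mg/L.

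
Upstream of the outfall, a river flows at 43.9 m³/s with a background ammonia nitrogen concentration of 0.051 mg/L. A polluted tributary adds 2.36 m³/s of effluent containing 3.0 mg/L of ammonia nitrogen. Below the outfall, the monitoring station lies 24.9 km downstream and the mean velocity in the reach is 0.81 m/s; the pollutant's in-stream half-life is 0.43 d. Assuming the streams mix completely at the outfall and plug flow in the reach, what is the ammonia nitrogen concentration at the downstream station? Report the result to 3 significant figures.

0.114 mg/L

Mass balance: C = (43.90·0.05100 + 2.360·3.000) / 46.26 = 9.319/46.26 = 0.2014 mg/L.
Travel time t = 24.9·1000 / 0.81 = 30740 s = 8.539 h.
Half-life 0.43 d → k = ln 2 / 0.43 = 1.612 d⁻¹.
Decay over the reach: 0.2014·exp(−kt) = 0.2014·0.5635 = 0.1135 mg/L.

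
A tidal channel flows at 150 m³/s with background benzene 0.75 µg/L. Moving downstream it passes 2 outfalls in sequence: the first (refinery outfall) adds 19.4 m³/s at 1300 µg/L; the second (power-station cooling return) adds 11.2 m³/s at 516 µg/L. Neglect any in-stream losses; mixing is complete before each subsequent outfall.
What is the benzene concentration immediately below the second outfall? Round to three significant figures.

Outfall 1: combined Q = 169.4 m³/s; C = (150.0·0.7500 + 19.40·1300)/169.4 = 149.5 µg/L.
Outfall 2: combined Q = 180.6 m³/s; C = (169.4·149.5 + 11.20·516.0)/180.6 = 172.3 µg/L.

172 µg/L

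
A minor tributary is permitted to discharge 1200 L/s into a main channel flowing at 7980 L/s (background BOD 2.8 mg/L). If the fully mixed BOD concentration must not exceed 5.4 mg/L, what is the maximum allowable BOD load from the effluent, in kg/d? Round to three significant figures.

2350 kg/d

Mass balance at the limit: 7980·2.800 + 1200·Cₑ = 9180·5.4 → Cₑ = 22.69 mg/L.
1200 L/s = 1.200 m³/s. Load = 1.200 m³/s × 22.69 g/m³ × 86 400 s/d = 2352 kg/d.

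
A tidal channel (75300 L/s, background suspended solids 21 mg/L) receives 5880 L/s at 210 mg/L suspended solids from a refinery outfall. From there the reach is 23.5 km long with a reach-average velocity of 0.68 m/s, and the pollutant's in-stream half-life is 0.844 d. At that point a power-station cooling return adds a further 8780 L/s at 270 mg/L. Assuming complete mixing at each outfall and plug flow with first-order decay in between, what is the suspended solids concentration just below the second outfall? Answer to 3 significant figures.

Flow-weighted average: C = (75300·21.00 + 5880·210.0) / 81180 = 2816000/81180 = 34.69 mg/L; combined flow 81180 L/s.
Travel time t = 23.5·1000 / 0.68 = 34560 s = 9.600 h.
Half-life 0.844 d → k = ln 2 / 0.844 = 0.8213 d⁻¹.
After decay, C = 34.69 × e^(−kt) = 34.69 × 0.7200 = 24.98 mg/L.
Second outfall: C = (81180·24.98 + 8780·270.0)/89960 = 48.89 mg/L.

48.9 mg/L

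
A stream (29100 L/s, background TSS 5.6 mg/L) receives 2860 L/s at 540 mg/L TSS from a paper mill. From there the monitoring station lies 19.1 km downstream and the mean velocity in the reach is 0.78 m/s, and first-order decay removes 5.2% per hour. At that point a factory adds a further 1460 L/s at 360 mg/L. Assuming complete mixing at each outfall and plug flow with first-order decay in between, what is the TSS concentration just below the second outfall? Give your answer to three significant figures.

51.3 mg/L

Flow-weighted average: C = (29100·5.600 + 2860·540.0) / 31960 = 1707000/31960 = 53.42 mg/L; combined flow 31960 L/s.
Travel time t = 19.1·1000 / 0.78 = 24490 s = 6.802 h.
5.2%/h lost → k = −ln(1 − 0.052) = 0.05340 h⁻¹.
First-order decay: C = 53.42·exp(−k·t) = 53.42·0.6954 = 37.15 mg/L.
Second outfall: C = (31960·37.15 + 1460·360.0)/33420 = 51.25 mg/L.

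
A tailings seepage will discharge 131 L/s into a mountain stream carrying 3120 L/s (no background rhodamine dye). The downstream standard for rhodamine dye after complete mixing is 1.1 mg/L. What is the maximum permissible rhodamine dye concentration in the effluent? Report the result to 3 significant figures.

27.3 mg/L

At the limit, (Qr·Cr + Qe·Cₑ)/(Qr + Qe) = 1.1:
Cₑ = (3251·1.1 − 3120·0) / 131.0 = 27.30 mg/L.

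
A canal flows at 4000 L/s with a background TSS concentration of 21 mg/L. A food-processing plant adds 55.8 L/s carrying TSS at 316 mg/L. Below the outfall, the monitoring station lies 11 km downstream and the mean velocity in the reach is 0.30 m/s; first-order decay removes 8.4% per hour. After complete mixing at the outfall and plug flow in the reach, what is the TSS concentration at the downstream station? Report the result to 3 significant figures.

Mixed concentration C = ΣQC/ΣQ = (4000·21.00 + 55.80·316.0) / 4056 = 101600/4056 = 25.06 mg/L.
Travel time t = 11·1000 / 0.30 = 36670 s = 10.19 h.
8.4%/h lost → k = −ln(1 − 0.084) = 0.08774 h⁻¹.
After decay, C = 25.06 × e^(−kt) = 25.06 × 0.4092 = 10.25 mg/L.

10.3 mg/L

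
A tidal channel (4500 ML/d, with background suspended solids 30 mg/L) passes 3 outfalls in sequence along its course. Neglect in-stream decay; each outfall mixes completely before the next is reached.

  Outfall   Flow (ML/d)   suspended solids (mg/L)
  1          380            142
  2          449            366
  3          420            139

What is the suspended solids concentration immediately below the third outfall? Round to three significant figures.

71.6 mg/L

Outfall 1: combined Q = 4880 ML/d; C = (4500·30.00 + 380.0·142.0)/4880 = 38.72 mg/L.
Outfall 2: combined Q = 5329 ML/d; C = (4880·38.72 + 449.0·366.0)/5329 = 66.30 mg/L.
Outfall 3: combined Q = 5749 ML/d; C = (5329·66.30 + 420.0·139.0)/5749 = 71.61 mg/L.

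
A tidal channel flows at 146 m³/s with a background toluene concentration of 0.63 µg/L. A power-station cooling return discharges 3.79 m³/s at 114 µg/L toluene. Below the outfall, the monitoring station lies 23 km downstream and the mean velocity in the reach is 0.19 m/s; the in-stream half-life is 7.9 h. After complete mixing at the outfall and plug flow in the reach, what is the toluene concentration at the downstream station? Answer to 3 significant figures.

0.183 µg/L

Flow-weighted average: C = (146.0·0.6300 + 3.790·114.0) / 149.8 = 524.0/149.8 = 3.498 µg/L.
Travel time t = 23·1000 / 0.19 = 121100 s = 33.63 h.
Half-life 7.9 h → k = ln 2 / 7.9 = 0.08774 h⁻¹ = 2.106 d⁻¹.
Decay over the reach: 3.498·exp(−kt) = 3.498·0.05232 = 0.1831 µg/L.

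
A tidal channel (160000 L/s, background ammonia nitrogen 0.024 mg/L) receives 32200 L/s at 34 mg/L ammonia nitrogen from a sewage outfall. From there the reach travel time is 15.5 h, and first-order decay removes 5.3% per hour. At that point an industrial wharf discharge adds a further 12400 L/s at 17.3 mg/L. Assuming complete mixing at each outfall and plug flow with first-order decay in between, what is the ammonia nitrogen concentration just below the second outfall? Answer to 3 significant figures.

3.36 mg/L

Flow-weighted average: C = (160000·0.02400 + 32200·34.00) / 192200 = 1099000/192200 = 5.716 mg/L; combined flow 192200 L/s.
5.3%/h lost → k = −ln(1 − 0.053) = 0.05446 h⁻¹.
First-order decay: C = 5.716·exp(−k·t) = 5.716·0.4300 = 2.458 mg/L.
Second outfall: C = (192200·2.458 + 12400·17.30)/204600 = 3.357 mg/L.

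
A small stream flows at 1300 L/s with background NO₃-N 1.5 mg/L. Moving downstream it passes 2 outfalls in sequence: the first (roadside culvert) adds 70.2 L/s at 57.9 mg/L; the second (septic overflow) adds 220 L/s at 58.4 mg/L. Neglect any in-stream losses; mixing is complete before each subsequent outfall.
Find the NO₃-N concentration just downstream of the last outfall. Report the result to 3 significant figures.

Outfall 1: combined Q = 1370 L/s; C = (1300·1.500 + 70.20·57.90)/1370 = 4.390 mg/L.
Outfall 2: combined Q = 1590 L/s; C = (1370·4.390 + 220.0·58.40)/1590 = 11.86 mg/L.

11.9 mg/L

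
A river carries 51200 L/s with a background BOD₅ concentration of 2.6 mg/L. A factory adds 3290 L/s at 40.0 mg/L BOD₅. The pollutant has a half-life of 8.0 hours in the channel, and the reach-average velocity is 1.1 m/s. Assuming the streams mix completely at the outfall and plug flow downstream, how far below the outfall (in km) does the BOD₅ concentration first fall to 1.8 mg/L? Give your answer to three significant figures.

45.4 km

Mass balance: C = (51200·2.600 + 3290·40.00) / 54490 = 264700/54490 = 4.858 mg/L.
Half-life 8.0 h → k = ln 2 / 8.0 = 0.08664 h⁻¹ = 2.079 d⁻¹.
Set 4.858·exp(−k·t) = 1.8 → t = ln(4.858/1.8)/k = 41250 s = 11.46 h.
Distance = v·t = 1.1·41250 = 45380 m = 45.38 km.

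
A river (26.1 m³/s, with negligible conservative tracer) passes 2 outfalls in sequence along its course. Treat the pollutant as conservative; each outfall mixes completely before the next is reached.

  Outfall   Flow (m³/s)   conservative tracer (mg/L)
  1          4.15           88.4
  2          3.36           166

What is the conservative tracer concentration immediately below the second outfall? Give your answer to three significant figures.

27.5 mg/L

Below outfall 1: Q → 30.25 m³/s, C = (26.10·0 + 4.150·88.40)/30.25 = 12.13 mg/L.
Below outfall 2: Q → 33.61 m³/s, C = (30.25·12.13 + 3.360·166.0)/33.61 = 27.51 mg/L.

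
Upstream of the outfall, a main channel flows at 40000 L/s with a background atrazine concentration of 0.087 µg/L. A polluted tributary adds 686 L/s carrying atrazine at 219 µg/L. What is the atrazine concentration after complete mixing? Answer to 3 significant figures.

Mass balance: C = (40000·0.08700 + 686.0·219.0) / 40690 = 153700/40690 = 3.778 µg/L.

3.78 µg/L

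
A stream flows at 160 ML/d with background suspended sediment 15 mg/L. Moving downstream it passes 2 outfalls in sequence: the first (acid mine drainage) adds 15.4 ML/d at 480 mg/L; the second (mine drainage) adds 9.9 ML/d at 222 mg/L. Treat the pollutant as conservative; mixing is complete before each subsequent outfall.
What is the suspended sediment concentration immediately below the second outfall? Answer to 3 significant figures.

64.7 mg/L

Outfall 1: combined Q = 175.4 ML/d; C = (160.0·15.00 + 15.40·480.0)/175.4 = 55.83 mg/L.
Outfall 2: combined Q = 185.3 ML/d; C = (175.4·55.83 + 9.900·222.0)/185.3 = 64.70 mg/L.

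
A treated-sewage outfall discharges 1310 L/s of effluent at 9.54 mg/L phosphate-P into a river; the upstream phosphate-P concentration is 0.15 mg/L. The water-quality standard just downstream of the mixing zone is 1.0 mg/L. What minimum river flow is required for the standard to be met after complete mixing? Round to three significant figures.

Set C_mix = 1.0: (Q·0.1500 + 1310·9.540) / (Q + 1310) = 1.0
→ Q = 1310·(9.540 − 1.0)/(1.0 − 0.1500) = 13160 L/s.

13200 L/s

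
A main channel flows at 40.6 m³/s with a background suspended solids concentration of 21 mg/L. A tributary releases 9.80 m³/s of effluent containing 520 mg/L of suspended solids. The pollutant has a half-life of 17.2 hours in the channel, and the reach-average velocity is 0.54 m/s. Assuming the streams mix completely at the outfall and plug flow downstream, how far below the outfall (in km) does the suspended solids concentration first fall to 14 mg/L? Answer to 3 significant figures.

Mass balance: C = (40.60·21.00 + 9.800·520.0) / 50.40 = 5949/50.40 = 118.0 mg/L.
Half-life 17.2 h → k = ln 2 / 17.2 = 0.04030 h⁻¹ = 0.9672 d⁻¹.
Set 118.0·exp(−k·t) = 14 → t = ln(118.0/14)/k = 190400 s = 52.90 h.
Distance = v·t = 0.54·190400 = 102800 m = 102.8 km.

103 km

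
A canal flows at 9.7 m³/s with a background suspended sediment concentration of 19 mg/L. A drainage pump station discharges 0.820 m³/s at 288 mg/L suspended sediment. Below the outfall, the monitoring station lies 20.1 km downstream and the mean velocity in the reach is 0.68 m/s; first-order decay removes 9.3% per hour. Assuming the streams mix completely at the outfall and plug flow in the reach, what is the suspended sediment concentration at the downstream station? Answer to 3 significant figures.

Flow-weighted average: C = (9.700·19.00 + 0.8200·288.0) / 10.52 = 420.5/10.52 = 39.97 mg/L.
Travel time t = 20.1·1000 / 0.68 = 29560 s = 8.211 h.
9.3%/h lost → k = −ln(1 − 0.093) = 0.09761 h⁻¹.
After decay, C = 39.97 × e^(−kt) = 39.97 × 0.4487 = 17.93 mg/L.

17.9 mg/L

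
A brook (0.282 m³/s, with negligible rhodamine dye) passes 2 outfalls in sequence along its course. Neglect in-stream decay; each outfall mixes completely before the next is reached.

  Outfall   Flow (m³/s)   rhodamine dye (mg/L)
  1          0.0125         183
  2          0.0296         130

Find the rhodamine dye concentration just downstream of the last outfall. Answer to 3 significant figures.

Below outfall 1: Q → 0.2945 m³/s, C = (0.2820·0 + 0.01250·183.0)/0.2945 = 7.767 mg/L.
Below outfall 2: Q → 0.3241 m³/s, C = (0.2945·7.767 + 0.02960·130.0)/0.3241 = 18.93 mg/L.

18.9 mg/L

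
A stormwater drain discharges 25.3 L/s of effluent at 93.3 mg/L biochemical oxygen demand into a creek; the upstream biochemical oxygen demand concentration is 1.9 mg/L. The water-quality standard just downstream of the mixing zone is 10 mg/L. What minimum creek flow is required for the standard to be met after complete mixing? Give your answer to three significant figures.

260 L/s

Set C_mix = 10: (Q·1.900 + 25.30·93.30) / (Q + 25.30) = 10
→ Q = 25.30·(93.30 − 10)/(10 − 1.900) = 260.2 L/s.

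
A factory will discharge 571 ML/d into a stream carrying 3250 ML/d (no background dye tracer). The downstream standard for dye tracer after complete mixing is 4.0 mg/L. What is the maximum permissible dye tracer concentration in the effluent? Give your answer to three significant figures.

26.8 mg/L

At the limit, (Qr·Cr + Qe·Cₑ)/(Qr + Qe) = 4.0:
Cₑ = (3821·4.0 − 3250·0) / 571.0 = 26.77 mg/L.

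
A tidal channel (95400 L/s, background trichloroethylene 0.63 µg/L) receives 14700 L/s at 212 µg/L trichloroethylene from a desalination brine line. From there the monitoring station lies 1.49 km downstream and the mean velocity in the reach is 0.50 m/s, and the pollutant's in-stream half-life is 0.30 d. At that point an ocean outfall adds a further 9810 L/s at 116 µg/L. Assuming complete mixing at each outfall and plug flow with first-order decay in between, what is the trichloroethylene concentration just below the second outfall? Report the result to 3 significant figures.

Mass balance: C = (95400·0.6300 + 14700·212.0) / 110100 = 3177000/110100 = 28.85 µg/L; combined flow 110100 L/s.
Travel time t = 1.49·1000 / 0.50 = 2980 s = 0.8278 h.
Half-life 0.30 d → k = ln 2 / 0.30 = 2.310 d⁻¹.
First-order decay: C = 28.85·exp(−k·t) = 28.85·0.9234 = 26.64 µg/L.
Second outfall: C = (110100·26.64 + 9810·116.0)/119900 = 33.95 µg/L.

34.0 µg/L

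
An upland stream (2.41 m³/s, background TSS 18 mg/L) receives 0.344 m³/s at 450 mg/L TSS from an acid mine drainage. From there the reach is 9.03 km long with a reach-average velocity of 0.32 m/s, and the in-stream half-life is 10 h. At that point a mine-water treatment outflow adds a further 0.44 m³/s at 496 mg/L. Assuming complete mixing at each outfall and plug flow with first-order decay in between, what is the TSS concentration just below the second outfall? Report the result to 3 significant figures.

Mixed concentration C = ΣQC/ΣQ = (2.410·18.00 + 0.3440·450.0) / 2.754 = 198.2/2.754 = 71.96 mg/L; combined flow 2.754 m³/s.
Travel time t = 9.03·1000 / 0.32 = 28220 s = 7.839 h.
Half-life 10 h → k = ln 2 / 10 = 0.06931 h⁻¹ = 1.664 d⁻¹.
After decay, C = 71.96 × e^(−kt) = 71.96 × 0.5808 = 41.80 mg/L.
Second outfall: C = (2.754·41.80 + 0.4400·496.0)/3.194 = 104.4 mg/L.

104 mg/L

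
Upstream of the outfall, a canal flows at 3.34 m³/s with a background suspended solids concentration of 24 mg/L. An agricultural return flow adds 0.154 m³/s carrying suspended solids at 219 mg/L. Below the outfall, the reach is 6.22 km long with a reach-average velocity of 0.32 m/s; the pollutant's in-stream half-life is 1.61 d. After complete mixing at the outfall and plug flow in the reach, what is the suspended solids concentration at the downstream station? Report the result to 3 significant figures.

29.6 mg/L

After mixing, C = (3.340·24.00 + 0.1540·219.0) / 3.494 = 113.9/3.494 = 32.59 mg/L.
Travel time t = 6.22·1000 / 0.32 = 19440 s = 5.399 h.
Half-life 1.61 d → k = ln 2 / 1.61 = 0.4305 d⁻¹.
Applying C = C₀e^(−kt): 32.59 × 0.9077 = 29.59 mg/L.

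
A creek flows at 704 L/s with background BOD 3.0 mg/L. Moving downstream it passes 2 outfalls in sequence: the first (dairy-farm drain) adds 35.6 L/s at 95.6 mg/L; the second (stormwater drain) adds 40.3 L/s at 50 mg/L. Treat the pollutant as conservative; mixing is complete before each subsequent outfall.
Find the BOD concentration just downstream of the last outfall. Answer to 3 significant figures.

After outfall 1: Q = 704.0 + 35.60 = 739.6 L/s; C = (704.0·3.000 + 35.60·95.60)/739.6 = 7.457 mg/L.
After outfall 2: Q = 739.6 + 40.30 = 779.9 L/s; C = (739.6·7.457 + 40.30·50.00)/779.9 = 9.656 mg/L.

9.66 mg/L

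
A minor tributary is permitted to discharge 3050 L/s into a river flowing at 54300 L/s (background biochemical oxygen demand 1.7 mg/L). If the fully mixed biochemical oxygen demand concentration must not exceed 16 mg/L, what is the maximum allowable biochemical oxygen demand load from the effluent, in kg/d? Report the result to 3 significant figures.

71300 kg/d

Mass balance at the limit: 54300·1.700 + 3050·Cₑ = 57350·16 → Cₑ = 270.6 mg/L.
3050 L/s = 3.050 m³/s. Load = 3.050 m³/s × 270.6 g/m³ × 86 400 s/d = 71310 kg/d.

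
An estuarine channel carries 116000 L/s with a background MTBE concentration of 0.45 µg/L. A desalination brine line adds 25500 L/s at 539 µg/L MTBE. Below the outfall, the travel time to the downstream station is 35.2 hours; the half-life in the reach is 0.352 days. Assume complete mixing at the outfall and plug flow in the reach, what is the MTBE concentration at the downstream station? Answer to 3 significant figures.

After mixing, C = (116000·0.4500 + 25500·539.0) / 141500 = 13800000/141500 = 97.50 µg/L.
Half-life 0.352 d → k = ln 2 / 0.352 = 1.969 d⁻¹.
After decay, C = 97.50 × e^(−kt) = 97.50 × 0.05568 = 5.429 µg/L.

5.43 µg/L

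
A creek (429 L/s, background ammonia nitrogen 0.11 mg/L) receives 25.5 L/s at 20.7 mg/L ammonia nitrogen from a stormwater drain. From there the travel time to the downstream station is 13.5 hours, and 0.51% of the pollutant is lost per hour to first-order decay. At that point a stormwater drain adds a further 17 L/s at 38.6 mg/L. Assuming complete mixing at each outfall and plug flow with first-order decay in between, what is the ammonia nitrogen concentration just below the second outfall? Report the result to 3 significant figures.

Conservation of mass: C = (429.0·0.1100 + 25.50·20.70) / 454.5 = 575.0/454.5 = 1.265 mg/L; combined flow 454.5 L/s.
0.51%/h lost → k = −ln(1 − 0.0051) = 0.005113 h⁻¹.
Decay over the reach: 1.265·exp(−kt) = 1.265·0.9333 = 1.181 mg/L.
Second outfall: C = (454.5·1.181 + 17.00·38.60)/471.5 = 2.530 mg/L.

2.53 mg/L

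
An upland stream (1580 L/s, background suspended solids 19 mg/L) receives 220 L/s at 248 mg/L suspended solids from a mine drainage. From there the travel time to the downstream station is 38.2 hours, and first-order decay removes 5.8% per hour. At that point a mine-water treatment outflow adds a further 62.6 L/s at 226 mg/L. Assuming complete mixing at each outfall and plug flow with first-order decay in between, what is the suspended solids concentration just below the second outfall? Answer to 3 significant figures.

12.2 mg/L

Flow-weighted average: C = (1580·19.00 + 220.0·248.0) / 1800 = 84580/1800 = 46.99 mg/L; combined flow 1800 L/s.
5.8%/h lost → k = −ln(1 − 0.058) = 0.05975 h⁻¹.
First-order decay: C = 46.99·exp(−k·t) = 46.99·0.1020 = 4.794 mg/L.
At the second outfall, C = (1800·4.794 + 62.60·226.0) / (1800 + 62.60) = 12.23 mg/L.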